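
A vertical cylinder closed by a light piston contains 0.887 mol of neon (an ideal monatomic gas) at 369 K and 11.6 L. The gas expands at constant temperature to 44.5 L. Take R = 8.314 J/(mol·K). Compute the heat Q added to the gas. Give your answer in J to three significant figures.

Isothermal ⇒ ΔU = 0, so Q = W = nRT ln(V₂/V₁).
Q = (0.887)(8.314)(369) ln(44.5/11.6) = 2721 × 1.344 = 3659 J.

Q ≈ 3660 J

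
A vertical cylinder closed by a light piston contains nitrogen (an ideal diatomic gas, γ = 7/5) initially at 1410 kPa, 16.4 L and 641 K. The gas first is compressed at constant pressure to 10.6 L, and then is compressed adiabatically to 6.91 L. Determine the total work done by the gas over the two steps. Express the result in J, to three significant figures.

Step 1 (isobaric): W = PΔV = (1410 kPa)(10.6 − 16.4 L) = -8178 J.
After step 1: P = 1410 kPa, V = 10.6 L, T = 414.3 K.
Step 2 (adiabatic): W = (P₁V₁ − P₂V₂)/(γ−1) = (14946 − 17736)/0.4 = -6975 J.
W_total = -8178 − 6975 = -15153 J.

W_total ≈ -15200 J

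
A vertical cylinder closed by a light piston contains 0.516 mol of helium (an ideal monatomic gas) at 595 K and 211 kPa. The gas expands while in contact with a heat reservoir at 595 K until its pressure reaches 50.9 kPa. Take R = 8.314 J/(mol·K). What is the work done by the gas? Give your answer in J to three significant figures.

Isothermal process: W = nRT ln(V₂/V₁) = nRT ln(P₁/P₂).
W = (0.516)(8.314)(595) × ln(211/50.9)
  = 2553 × ln(4.145) = 2553 × 1.422
W_by_gas = 3630 J.

W ≈ 3630 J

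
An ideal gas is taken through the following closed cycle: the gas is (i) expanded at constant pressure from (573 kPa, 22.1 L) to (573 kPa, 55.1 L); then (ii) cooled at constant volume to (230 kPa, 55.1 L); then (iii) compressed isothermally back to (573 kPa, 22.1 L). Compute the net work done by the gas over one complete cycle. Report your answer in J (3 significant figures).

Leg (i): W = PΔV = (573)(55.1 − 22.1) = 18909 J.
Leg (ii): W = 0.
Leg (iii): W = PᵢVᵢ ln(V_f/Vᵢ) = (12673) ln(22.1/55.1) = -11578 J.
W_net = 18909 − 11578 = 7331 J.

W_net ≈ 7330 J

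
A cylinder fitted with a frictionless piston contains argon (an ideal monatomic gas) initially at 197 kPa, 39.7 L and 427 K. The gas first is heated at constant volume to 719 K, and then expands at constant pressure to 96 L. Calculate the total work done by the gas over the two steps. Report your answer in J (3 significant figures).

Step 1 (isochoric): W = 0 (constant volume).
After step 1: P = 331.7 kPa (V unchanged).
Step 2 (isobaric): W = PΔV = (331.7 kPa)(96 − 39.7 L) = 18676 J.
W_total = 0 + 18676 = 18676 J.

W_total ≈ 18700 J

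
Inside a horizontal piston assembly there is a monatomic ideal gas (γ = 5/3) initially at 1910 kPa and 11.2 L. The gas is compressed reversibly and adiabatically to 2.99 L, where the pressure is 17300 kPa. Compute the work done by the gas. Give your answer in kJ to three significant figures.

Adiabatic: W = (P₁V₁ − P₂V₂)/(γ − 1) with γ = 5/3.
P₁V₁ = 21392 J, P₂V₂ = 51727 J.
W = (21392 − 51727) / 0.6667 = -45503 J.

W ≈ -45.5 kJ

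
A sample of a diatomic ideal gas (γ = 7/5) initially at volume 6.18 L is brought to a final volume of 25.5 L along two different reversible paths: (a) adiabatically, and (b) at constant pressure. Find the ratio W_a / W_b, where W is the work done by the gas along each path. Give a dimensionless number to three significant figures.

W_a / W_b ≈ 0.346

Path (a) adiabatic: W = P₁V₁(1 − (V₁/V₂)^(γ−1))/(γ−1) → W_a/(P₁V₁) = 1.082.
Path (b) isobaric: W = P₁(V₂ − V₁) → W_b/(P₁V₁) = 3.126.
W_a / W_b = 1.082 / 3.126 = 0.3461.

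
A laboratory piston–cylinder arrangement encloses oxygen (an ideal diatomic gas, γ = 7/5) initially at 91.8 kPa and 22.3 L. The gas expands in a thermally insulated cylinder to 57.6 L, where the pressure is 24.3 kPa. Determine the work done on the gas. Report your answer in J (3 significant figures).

Adiabatic: W = (P₁V₁ − P₂V₂)/(γ − 1) with γ = 7/5.
P₁V₁ = 2047 J, P₂V₂ = 1400 J.
W = (2047 − 1400) / 0.4 = 1619 J.
Work on gas = −W_by = -1619 J.

W ≈ -1620 J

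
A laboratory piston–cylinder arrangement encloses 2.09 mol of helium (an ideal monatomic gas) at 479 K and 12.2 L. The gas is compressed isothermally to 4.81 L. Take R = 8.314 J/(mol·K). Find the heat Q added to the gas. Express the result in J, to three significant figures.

Q ≈ -7750 J

Isothermal ⇒ ΔU = 0, so Q = W = nRT ln(V₂/V₁).
Q = (2.09)(8.314)(479) ln(4.81/12.2) = 8323 × -0.9307 = -7747 J.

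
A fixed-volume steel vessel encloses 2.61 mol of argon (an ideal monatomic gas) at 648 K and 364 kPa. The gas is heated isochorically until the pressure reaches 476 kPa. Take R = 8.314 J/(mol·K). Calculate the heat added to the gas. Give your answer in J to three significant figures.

Constant volume ⇒ W = 0, so Q = ΔU = nCᵥΔT with Cᵥ = 3R/2 = 12.47 J/(mol·K).
At constant V, T₂/T₁ = P₂/P₁ ⇒ ΔT = T₁(P₂/P₁ − 1) = 648·(476/364 − 1) = 199.4 K.
ΔU = (2.61)(12.47)(199.4) = 6490 J.

Q ≈ 6490 J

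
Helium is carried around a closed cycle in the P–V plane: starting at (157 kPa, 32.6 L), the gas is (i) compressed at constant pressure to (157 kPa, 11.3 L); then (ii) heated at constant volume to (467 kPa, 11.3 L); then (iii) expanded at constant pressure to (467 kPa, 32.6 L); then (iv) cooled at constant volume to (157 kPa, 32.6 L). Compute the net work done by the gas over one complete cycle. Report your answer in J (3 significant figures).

Constant-volume legs do no work.
W(i) = (157)(11.3 − 32.6) = -3344 J; W(iii) = (467)(32.6 − 11.3) = 9947 J.
W_net = -3344 + 9947 = 6603 J (the clockwise enclosed area).

W_net ≈ 6600 J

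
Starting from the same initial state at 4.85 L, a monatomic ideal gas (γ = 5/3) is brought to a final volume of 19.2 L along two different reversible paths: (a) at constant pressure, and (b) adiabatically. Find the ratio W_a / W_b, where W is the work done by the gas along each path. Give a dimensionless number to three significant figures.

Path (a) isobaric: W = P₁(V₂ − V₁) → W_a/(P₁V₁) = 2.959.
Path (b) adiabatic: W = P₁V₁(1 − (V₁/V₂)^(γ−1))/(γ−1) → W_b/(P₁V₁) = 0.9006.
W_a / W_b = 2.959 / 0.9006 = 3.285.

W_a / W_b ≈ 3.29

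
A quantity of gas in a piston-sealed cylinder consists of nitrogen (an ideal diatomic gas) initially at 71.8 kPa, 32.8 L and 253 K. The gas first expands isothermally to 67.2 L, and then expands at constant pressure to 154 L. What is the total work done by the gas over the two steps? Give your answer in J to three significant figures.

Step 1 (isothermal): W = P₁V₁ ln(V₂/V₁) = (2355) ln(67.2/32.8) = 1689 J.
After step 1: P = 35.05 kPa, V = 67.2 L, T = 253 K.
Step 2 (isobaric): W = PΔV = (35.05 kPa)(154 − 67.2 L) = 3042 J.
W_total = 1689 + 3042 = 4731 J.

W_total ≈ 4730 J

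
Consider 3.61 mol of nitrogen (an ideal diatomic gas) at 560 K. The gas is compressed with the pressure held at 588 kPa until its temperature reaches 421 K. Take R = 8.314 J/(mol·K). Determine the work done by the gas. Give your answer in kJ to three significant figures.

W ≈ -4.17 kJ

Isobaric: W = P ΔV = nR ΔT.
W = (3.61)(8.314)(421 − 560) = -4172 J.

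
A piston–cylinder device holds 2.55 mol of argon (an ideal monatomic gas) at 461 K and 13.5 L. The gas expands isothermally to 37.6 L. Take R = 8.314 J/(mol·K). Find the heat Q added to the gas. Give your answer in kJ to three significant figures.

Q ≈ 10.0 kJ

Isothermal ⇒ ΔU = 0, so Q = W = nRT ln(V₂/V₁).
Q = (2.55)(8.314)(461) ln(37.6/13.5) = 9774 × 1.024 = 10011 J.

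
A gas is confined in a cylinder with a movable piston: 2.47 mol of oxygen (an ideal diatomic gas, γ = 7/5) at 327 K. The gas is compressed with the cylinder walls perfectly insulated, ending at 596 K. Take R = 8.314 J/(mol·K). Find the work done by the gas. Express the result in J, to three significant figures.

W ≈ -13800 J

Adiabatic ⇒ Q = 0, so W_by = −ΔU = nCᵥ(T₁ − T₂).
Cᵥ = 5R/2 = 20.79 J/(mol·K).
W = (2.47)(20.79)(327 − 596) = -13810 J.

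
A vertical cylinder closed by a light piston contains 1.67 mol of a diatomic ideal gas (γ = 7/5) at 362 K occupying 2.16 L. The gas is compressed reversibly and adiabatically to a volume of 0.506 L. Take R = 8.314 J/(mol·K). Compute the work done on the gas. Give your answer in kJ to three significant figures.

Adiabatic: TV^(γ−1) = const with γ = 7/5.
T₂ = T₁ (V₁/V₂)^(γ−1) = 362 × (2.16/0.506)^0.4 = 362 × 1.787 = 646.9 K.
W_by = nCᵥ(T₁ − T₂) = (1.67)(20.79)(362 − 646.9) = -9889 J.
Work on gas = −W_by = 9889 J.

W ≈ 9.89 kJ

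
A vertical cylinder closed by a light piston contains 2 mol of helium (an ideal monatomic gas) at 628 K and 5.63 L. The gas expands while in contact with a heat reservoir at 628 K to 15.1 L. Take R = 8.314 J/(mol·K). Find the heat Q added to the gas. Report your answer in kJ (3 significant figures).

Q ≈ 10.3 kJ

Isothermal ⇒ ΔU = 0, so Q = W = nRT ln(V₂/V₁).
Q = (2)(8.314)(628) ln(15.1/5.63) = 10442 × 0.9866 = 10302 J.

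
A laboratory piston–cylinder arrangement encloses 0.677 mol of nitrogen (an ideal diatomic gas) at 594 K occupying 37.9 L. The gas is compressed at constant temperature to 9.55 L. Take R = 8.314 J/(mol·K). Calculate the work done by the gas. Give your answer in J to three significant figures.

W ≈ -4610 J

Isothermal: W = nRT ln(V₂/V₁).
W = (0.677)(8.314)(594) × ln(9.55/37.9)
  = 3343 × -1.378
W_by_gas = -4609 J.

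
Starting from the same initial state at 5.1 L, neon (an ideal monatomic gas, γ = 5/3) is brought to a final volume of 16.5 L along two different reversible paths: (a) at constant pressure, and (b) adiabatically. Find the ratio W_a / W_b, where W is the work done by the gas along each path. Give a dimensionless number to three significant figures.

Path (a) isobaric: W = P₁(V₂ − V₁) → W_a/(P₁V₁) = 2.235.
Path (b) adiabatic: W = P₁V₁(1 − (V₁/V₂)^(γ−1))/(γ−1) → W_b/(P₁V₁) = 0.8143.
W_a / W_b = 2.235 / 0.8143 = 2.745.

W_a / W_b ≈ 2.75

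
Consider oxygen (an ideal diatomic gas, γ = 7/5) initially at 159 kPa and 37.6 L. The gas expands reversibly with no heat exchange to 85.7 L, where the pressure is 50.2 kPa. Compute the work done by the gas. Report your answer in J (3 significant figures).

W ≈ 4190 J

Adiabatic: W = (P₁V₁ − P₂V₂)/(γ − 1) with γ = 7/5.
P₁V₁ = 5978 J, P₂V₂ = 4302 J.
W = (5978 − 4302) / 0.4 = 4191 J.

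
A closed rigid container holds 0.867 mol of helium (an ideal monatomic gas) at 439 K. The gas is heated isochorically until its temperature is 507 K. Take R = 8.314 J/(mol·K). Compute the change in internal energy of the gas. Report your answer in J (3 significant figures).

ΔU ≈ 735 J

Constant volume ⇒ W = 0, so Q = ΔU = nCᵥΔT with Cᵥ = 3R/2 = 12.47 J/(mol·K).
ΔU = (0.867)(12.47)(507 − 439) = 735.2 J.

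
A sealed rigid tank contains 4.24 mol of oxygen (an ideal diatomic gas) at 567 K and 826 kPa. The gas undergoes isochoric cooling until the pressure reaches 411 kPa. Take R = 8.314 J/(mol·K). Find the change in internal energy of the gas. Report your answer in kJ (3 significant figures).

Constant volume ⇒ W = 0, so Q = ΔU = nCᵥΔT with Cᵥ = 5R/2 = 20.79 J/(mol·K).
At constant V, T₂/T₁ = P₂/P₁ ⇒ ΔT = T₁(P₂/P₁ − 1) = 567·(411/826 − 1) = -284.9 K.
ΔU = (4.24)(20.79)(-284.9) = -25105 J.

ΔU ≈ -25.1 kJ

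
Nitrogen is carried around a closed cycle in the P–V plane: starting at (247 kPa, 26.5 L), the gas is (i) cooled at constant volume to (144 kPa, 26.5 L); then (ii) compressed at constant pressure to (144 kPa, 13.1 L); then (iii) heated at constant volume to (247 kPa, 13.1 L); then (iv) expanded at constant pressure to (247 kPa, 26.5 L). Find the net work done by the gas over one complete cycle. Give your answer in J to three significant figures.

Constant-volume legs do no work.
W(ii) = (144)(13.1 − 26.5) = -1930 J; W(iv) = (247)(26.5 − 13.1) = 3310 J.
W_net = -1930 + 3310 = 1380 J (the clockwise enclosed area).

W_net ≈ 1380 J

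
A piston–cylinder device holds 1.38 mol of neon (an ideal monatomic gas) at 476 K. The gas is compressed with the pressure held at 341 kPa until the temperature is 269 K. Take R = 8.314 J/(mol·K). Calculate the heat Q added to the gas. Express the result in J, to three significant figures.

Isobaric: W = nRΔT = (1.38)(8.314)(-207) = -2375 J.
ΔU = nCᵥΔT with Cᵥ = 3R/2: ΔU = (1.38)(12.47)(-207) = -3562 J.
Q = ΔU + W = -3562 − 2375 = -5937 J.

Q ≈ -5940 J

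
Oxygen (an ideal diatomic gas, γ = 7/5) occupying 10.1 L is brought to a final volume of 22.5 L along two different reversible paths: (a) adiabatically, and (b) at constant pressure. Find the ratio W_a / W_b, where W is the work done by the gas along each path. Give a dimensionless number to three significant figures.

W_a / W_b ≈ 0.558

Path (a) adiabatic: W = P₁V₁(1 − (V₁/V₂)^(γ−1))/(γ−1) → W_a/(P₁V₁) = 0.6853.
Path (b) isobaric: W = P₁(V₂ − V₁) → W_b/(P₁V₁) = 1.228.
W_a / W_b = 0.6853 / 1.228 = 0.5582.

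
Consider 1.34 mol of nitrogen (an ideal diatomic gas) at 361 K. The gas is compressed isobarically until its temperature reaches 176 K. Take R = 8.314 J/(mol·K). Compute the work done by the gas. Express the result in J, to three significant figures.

W ≈ -2060 J

Isobaric: W = P ΔV = nR ΔT.
W = (1.34)(8.314)(176 − 361) = -2061 J.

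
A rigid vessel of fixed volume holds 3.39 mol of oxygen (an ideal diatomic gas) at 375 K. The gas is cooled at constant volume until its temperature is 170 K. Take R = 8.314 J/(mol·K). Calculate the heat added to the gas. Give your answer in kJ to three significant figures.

Constant volume ⇒ W = 0, so Q = ΔU = nCᵥΔT with Cᵥ = 5R/2 = 20.79 J/(mol·K).
ΔU = (3.39)(20.79)(170 − 375) = -14445 J.

Q ≈ -14.4 kJ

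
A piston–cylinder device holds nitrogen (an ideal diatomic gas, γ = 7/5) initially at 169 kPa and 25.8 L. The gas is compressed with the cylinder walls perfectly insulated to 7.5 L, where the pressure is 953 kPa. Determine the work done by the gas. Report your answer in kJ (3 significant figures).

W ≈ -6.97 kJ

Adiabatic: W = (P₁V₁ − P₂V₂)/(γ − 1) with γ = 7/5.
P₁V₁ = 4360 J, P₂V₂ = 7148 J.
W = (4360 − 7148) / 0.4 = -6968 J.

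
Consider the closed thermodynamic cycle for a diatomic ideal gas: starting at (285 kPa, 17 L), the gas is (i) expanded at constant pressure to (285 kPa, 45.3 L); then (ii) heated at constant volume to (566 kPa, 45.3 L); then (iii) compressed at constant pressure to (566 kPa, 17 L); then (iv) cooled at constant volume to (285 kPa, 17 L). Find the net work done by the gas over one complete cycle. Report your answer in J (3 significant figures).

W_net ≈ -7950 J

Constant-volume legs do no work.
W(i) = (285)(45.3 − 17) = 8065 J; W(iii) = (566)(17 − 45.3) = -16018 J.
W_net = 8065 − 16018 = -7952 J (the counter-clockwise enclosed area).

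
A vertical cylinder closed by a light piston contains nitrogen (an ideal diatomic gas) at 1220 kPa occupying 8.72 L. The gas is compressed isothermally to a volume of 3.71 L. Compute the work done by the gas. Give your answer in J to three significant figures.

Isothermal: W = nRT ln(V₂/V₁) = P₁V₁ ln(V₂/V₁).
P₁V₁ = (1220 kPa)(8.72 L) = 10638 J.
W = 10638 × ln(3.71/8.72) = 10638 × -0.8546
W_by_gas = -9091 J.

W ≈ -9090 J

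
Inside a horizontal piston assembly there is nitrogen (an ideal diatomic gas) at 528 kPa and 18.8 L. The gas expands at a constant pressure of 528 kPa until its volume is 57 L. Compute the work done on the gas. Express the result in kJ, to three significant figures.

W ≈ -20.2 kJ

Isobaric: W = P ΔV.
W = (528 kPa)(57 − 18.8 L) = (528)(38.2) = 20170 J.
Work on gas = −W_by = -20170 J.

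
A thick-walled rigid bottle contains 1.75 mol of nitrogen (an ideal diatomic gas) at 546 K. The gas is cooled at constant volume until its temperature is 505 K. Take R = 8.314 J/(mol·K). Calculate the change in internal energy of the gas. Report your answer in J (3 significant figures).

Constant volume ⇒ W = 0, so Q = ΔU = nCᵥΔT with Cᵥ = 5R/2 = 20.79 J/(mol·K).
ΔU = (1.75)(20.79)(505 − 546) = -1491 J.

ΔU ≈ -1490 J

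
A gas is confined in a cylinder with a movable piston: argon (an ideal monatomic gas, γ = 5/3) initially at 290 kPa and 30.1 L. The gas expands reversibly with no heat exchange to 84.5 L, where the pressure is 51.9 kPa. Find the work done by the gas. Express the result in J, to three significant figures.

Adiabatic: W = (P₁V₁ − P₂V₂)/(γ − 1) with γ = 5/3.
P₁V₁ = 8729 J, P₂V₂ = 4386 J.
W = (8729 − 4386) / 0.6667 = 6515 J.

W ≈ 6520 J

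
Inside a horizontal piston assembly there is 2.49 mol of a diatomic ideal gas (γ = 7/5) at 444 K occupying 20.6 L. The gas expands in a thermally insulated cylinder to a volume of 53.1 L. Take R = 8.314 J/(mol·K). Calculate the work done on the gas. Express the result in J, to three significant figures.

W ≈ -7240 J

Adiabatic: TV^(γ−1) = const with γ = 7/5.
T₂ = T₁ (V₁/V₂)^(γ−1) = 444 × (20.6/53.1)^0.4 = 444 × 0.6847 = 304 K.
W_by = nCᵥ(T₁ − T₂) = (2.49)(20.79)(444 − 304) = 7245 J.
Work on gas = −W_by = -7245 J.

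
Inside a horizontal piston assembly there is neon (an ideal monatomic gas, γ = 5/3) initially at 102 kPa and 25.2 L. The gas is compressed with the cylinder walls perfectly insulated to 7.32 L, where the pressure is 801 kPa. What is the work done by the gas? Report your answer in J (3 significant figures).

W ≈ -4940 J

Adiabatic: W = (P₁V₁ − P₂V₂)/(γ − 1) with γ = 5/3.
P₁V₁ = 2570 J, P₂V₂ = 5863 J.
W = (2570 − 5863) / 0.6667 = -4939 J.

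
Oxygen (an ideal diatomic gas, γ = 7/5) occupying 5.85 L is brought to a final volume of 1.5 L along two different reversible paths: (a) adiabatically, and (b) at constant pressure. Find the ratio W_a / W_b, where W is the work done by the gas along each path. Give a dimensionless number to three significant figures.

W_a / W_b ≈ 2.43

Path (a) adiabatic: W = P₁V₁(1 − (V₁/V₂)^(γ−1))/(γ−1) → W_a/(P₁V₁) = -1.809.
Path (b) isobaric: W = P₁(V₂ − V₁) → W_b/(P₁V₁) = -0.7436.
W_a / W_b = -1.809 / -0.7436 = 2.433.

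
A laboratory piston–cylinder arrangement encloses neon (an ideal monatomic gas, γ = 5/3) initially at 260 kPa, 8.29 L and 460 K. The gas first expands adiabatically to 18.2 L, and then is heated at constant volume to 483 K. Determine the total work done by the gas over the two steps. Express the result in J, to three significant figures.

W_total ≈ 1320 J

Step 1 (adiabatic): W = (P₁V₁ − P₂V₂)/(γ−1) = (2155 − 1276)/0.667 = 1319 J.
Step 2 (isochoric): W = 0 (constant volume).
W_total = 1319 + 0 = 1319 J.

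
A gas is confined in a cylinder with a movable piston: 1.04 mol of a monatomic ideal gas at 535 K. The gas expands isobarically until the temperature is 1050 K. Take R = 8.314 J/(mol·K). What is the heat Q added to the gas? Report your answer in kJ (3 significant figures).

Isobaric: W = nRΔT = (1.04)(8.314)(515) = 4453 J.
ΔU = nCᵥΔT with Cᵥ = 3R/2: ΔU = (1.04)(12.47)(515) = 6679 J.
Q = ΔU + W = 6679 + 4453 = 11132 J.

Q ≈ 11.1 kJ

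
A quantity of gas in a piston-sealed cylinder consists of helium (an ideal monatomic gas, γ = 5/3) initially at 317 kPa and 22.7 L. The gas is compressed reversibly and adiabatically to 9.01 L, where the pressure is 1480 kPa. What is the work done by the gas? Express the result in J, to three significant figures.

W ≈ -9210 J

Adiabatic: W = (P₁V₁ − P₂V₂)/(γ − 1) with γ = 5/3.
P₁V₁ = 7196 J, P₂V₂ = 13335 J.
W = (7196 − 13335) / 0.6667 = -9208 J.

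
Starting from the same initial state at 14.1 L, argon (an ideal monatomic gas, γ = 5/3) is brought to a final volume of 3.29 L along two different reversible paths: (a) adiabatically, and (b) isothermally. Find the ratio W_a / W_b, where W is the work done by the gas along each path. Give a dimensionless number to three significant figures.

W_a / W_b ≈ 1.69

Path (a) adiabatic: W = P₁V₁(1 − (V₁/V₂)^(γ−1))/(γ−1) → W_a/(P₁V₁) = -2.458.
Path (b) isothermal: W = P₁V₁ ln(V₂/V₁) → W_b/(P₁V₁) = -1.455.
W_a / W_b = -2.458 / -1.455 = 1.689.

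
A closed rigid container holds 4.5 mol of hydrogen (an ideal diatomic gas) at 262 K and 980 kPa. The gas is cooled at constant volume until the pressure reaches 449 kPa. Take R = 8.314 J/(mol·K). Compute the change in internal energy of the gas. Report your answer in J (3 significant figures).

Constant volume ⇒ W = 0, so Q = ΔU = nCᵥΔT with Cᵥ = 5R/2 = 20.79 J/(mol·K).
At constant V, T₂/T₁ = P₂/P₁ ⇒ ΔT = T₁(P₂/P₁ − 1) = 262·(449/980 − 1) = -142 K.
ΔU = (4.5)(20.79)(-142) = -13278 J.

ΔU ≈ -13300 J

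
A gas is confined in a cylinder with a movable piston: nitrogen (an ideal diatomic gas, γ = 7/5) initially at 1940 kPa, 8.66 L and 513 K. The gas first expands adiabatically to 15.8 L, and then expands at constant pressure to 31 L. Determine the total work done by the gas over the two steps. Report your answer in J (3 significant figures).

Step 1 (adiabatic): W = (P₁V₁ − P₂V₂)/(γ−1) = (16800 − 13209)/0.4 = 8979 J.
After step 1: P = 836 kPa, V = 15.8 L, T = 403.3 K.
Step 2 (isobaric): W = PΔV = (836 kPa)(31 − 15.8 L) = 12707 J.
W_total = 8979 + 12707 = 21686 J.

W_total ≈ 21700 J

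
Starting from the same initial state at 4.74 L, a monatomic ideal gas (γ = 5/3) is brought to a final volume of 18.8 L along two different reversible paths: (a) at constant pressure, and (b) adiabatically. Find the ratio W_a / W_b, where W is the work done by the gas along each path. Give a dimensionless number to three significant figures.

W_a / W_b ≈ 3.29

Path (a) isobaric: W = P₁(V₂ − V₁) → W_a/(P₁V₁) = 2.966.
Path (b) adiabatic: W = P₁V₁(1 − (V₁/V₂)^(γ−1))/(γ−1) → W_b/(P₁V₁) = 0.9014.
W_a / W_b = 2.966 / 0.9014 = 3.291.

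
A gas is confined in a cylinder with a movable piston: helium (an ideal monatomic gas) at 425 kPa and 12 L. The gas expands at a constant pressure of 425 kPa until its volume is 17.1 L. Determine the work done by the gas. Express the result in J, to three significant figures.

Isobaric: W = P ΔV.
W = (425 kPa)(17.1 − 12 L) = (425)(5.1) = 2168 J.

W ≈ 2170 J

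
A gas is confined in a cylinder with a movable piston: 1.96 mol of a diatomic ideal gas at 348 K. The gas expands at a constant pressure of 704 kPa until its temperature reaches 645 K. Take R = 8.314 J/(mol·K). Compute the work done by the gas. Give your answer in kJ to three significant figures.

Isobaric: W = P ΔV = nR ΔT.
W = (1.96)(8.314)(645 − 348) = 4840 J.

W ≈ 4.84 kJ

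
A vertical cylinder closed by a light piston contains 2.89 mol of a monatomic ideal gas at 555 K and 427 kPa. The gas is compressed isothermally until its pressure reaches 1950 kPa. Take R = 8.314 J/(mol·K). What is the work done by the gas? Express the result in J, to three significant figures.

W ≈ -20300 J

Isothermal process: W = nRT ln(V₂/V₁) = nRT ln(P₁/P₂).
W = (2.89)(8.314)(555) × ln(427/1950)
  = 13335 × ln(0.219) = 13335 × -1.519
W_by_gas = -20254 J.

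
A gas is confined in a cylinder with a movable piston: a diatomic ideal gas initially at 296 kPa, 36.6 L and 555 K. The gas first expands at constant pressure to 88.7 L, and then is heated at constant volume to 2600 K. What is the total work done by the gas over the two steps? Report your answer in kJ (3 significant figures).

W_total ≈ 15.4 kJ

Step 1 (isobaric): W = PΔV = (296 kPa)(88.7 − 36.6 L) = 15422 J.
Step 2 (isochoric): W = 0 (constant volume).
W_total = 15422 + 0 = 15422 J.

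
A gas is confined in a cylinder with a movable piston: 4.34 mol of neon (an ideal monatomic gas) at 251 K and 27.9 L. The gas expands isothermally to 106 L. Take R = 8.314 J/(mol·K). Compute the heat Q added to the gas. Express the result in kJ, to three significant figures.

Q ≈ 12.1 kJ

Isothermal ⇒ ΔU = 0, so Q = W = nRT ln(V₂/V₁).
Q = (4.34)(8.314)(251) ln(106/27.9) = 9057 × 1.335 = 12089 J.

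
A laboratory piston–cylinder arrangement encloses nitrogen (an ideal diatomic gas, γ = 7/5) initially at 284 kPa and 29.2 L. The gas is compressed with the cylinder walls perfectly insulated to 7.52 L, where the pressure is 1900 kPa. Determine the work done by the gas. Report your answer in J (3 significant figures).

Adiabatic: W = (P₁V₁ − P₂V₂)/(γ − 1) with γ = 7/5.
P₁V₁ = 8293 J, P₂V₂ = 14288 J.
W = (8293 − 14288) / 0.4 = -14988 J.

W ≈ -15000 J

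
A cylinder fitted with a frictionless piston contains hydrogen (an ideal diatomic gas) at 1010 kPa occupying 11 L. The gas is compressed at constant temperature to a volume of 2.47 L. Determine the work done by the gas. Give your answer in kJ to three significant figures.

W ≈ -16.6 kJ

Isothermal: W = nRT ln(V₂/V₁) = P₁V₁ ln(V₂/V₁).
P₁V₁ = (1010 kPa)(11 L) = 11110 J.
W = 11110 × ln(2.47/11) = 11110 × -1.494
W_by_gas = -16595 J.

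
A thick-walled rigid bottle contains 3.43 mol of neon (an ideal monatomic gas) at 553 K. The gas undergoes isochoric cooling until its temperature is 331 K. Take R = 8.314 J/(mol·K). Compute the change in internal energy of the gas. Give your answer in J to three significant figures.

ΔU ≈ -9500 J

Constant volume ⇒ W = 0, so Q = ΔU = nCᵥΔT with Cᵥ = 3R/2 = 12.47 J/(mol·K).
ΔU = (3.43)(12.47)(331 − 553) = -9496 J.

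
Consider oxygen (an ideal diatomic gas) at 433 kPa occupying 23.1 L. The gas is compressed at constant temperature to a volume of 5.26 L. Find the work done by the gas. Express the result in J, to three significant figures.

Isothermal: W = nRT ln(V₂/V₁) = P₁V₁ ln(V₂/V₁).
P₁V₁ = (433 kPa)(23.1 L) = 10002 J.
W = 10002 × ln(5.26/23.1) = 10002 × -1.48
W_by_gas = -14800 J.

W ≈ -14800 J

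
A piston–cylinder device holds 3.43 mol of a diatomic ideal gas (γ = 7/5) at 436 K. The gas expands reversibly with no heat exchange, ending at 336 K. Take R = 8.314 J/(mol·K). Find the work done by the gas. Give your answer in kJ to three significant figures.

W ≈ 7.13 kJ

Adiabatic ⇒ Q = 0, so W_by = −ΔU = nCᵥ(T₁ − T₂).
Cᵥ = 5R/2 = 20.79 J/(mol·K).
W = (3.43)(20.79)(436 − 336) = 7129 J.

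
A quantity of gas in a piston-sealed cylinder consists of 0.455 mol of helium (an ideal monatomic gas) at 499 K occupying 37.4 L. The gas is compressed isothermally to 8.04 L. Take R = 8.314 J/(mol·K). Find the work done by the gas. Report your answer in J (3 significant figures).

W ≈ -2900 J

Isothermal: W = nRT ln(V₂/V₁).
W = (0.455)(8.314)(499) × ln(8.04/37.4)
  = 1888 × -1.537
W_by_gas = -2902 J.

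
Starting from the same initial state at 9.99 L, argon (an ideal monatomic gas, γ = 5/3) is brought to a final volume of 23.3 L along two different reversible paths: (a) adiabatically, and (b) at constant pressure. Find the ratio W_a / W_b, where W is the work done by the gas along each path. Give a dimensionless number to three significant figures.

Path (a) adiabatic: W = P₁V₁(1 − (V₁/V₂)^(γ−1))/(γ−1) → W_a/(P₁V₁) = 0.6471.
Path (b) isobaric: W = P₁(V₂ − V₁) → W_b/(P₁V₁) = 1.332.
W_a / W_b = 0.6471 / 1.332 = 0.4857.

W_a / W_b ≈ 0.486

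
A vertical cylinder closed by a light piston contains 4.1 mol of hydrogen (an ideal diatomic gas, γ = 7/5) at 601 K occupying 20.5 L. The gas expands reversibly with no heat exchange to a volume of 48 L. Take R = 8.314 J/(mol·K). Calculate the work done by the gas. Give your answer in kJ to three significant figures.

Adiabatic: TV^(γ−1) = const with γ = 7/5.
T₂ = T₁ (V₁/V₂)^(γ−1) = 601 × (20.5/48)^0.4 = 601 × 0.7115 = 427.6 K.
W_by = nCᵥ(T₁ − T₂) = (4.1)(20.79)(601 − 427.6) = 14773 J.

W ≈ 14.8 kJ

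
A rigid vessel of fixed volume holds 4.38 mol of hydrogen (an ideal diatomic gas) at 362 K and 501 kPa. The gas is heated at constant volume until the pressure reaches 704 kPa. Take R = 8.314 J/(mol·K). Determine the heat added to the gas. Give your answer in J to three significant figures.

Constant volume ⇒ W = 0, so Q = ΔU = nCᵥΔT with Cᵥ = 5R/2 = 20.79 J/(mol·K).
At constant V, T₂/T₁ = P₂/P₁ ⇒ ΔT = T₁(P₂/P₁ − 1) = 362·(704/501 − 1) = 146.7 K.
ΔU = (4.38)(20.79)(146.7) = 13353 J.

Q ≈ 13400 J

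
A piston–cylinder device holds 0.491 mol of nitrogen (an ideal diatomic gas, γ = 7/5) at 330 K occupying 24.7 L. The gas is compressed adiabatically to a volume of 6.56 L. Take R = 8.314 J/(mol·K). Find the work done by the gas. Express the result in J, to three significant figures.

Adiabatic: TV^(γ−1) = const with γ = 7/5.
T₂ = T₁ (V₁/V₂)^(γ−1) = 330 × (24.7/6.56)^0.4 = 330 × 1.699 = 560.8 K.
W_by = nCᵥ(T₁ − T₂) = (0.491)(20.79)(330 − 560.8) = -2356 J.

W ≈ -2360 J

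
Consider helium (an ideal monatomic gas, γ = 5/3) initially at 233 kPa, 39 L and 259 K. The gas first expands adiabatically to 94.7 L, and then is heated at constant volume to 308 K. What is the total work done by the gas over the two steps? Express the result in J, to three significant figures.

Step 1 (adiabatic): W = (P₁V₁ − P₂V₂)/(γ−1) = (9087 − 5030)/0.667 = 6086 J.
Step 2 (isochoric): W = 0 (constant volume).
W_total = 6086 + 0 = 6086 J.

W_total ≈ 6090 J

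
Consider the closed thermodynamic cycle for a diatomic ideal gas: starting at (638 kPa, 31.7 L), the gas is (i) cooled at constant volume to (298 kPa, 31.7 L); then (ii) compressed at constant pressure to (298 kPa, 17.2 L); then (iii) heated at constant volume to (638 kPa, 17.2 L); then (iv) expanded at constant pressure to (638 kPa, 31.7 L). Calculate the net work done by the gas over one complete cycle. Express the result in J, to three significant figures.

W_net ≈ 4930 J

Constant-volume legs do no work.
W(ii) = (298)(17.2 − 31.7) = -4321 J; W(iv) = (638)(31.7 − 17.2) = 9251 J.
W_net = -4321 + 9251 = 4930 J (the clockwise enclosed area).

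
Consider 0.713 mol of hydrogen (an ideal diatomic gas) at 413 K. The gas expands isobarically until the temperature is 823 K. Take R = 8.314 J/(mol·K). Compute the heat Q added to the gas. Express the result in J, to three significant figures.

Isobaric: W = nRΔT = (0.713)(8.314)(410) = 2430 J.
ΔU = nCᵥΔT with Cᵥ = 5R/2: ΔU = (0.713)(20.79)(410) = 6076 J.
Q = ΔU + W = 6076 + 2430 = 8507 J.

Q ≈ 8510 J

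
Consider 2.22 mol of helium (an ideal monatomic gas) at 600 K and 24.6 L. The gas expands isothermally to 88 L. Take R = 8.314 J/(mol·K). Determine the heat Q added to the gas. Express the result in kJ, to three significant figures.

Isothermal ⇒ ΔU = 0, so Q = W = nRT ln(V₂/V₁).
Q = (2.22)(8.314)(600) ln(88/24.6) = 11074 × 1.275 = 14115 J.

Q ≈ 14.1 kJ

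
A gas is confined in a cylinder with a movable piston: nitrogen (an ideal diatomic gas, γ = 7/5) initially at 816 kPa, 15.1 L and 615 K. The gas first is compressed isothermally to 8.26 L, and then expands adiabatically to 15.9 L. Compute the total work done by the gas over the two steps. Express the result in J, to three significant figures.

W_total ≈ -334 J

Step 1 (isothermal): W = P₁V₁ ln(V₂/V₁) = (12322) ln(8.26/15.1) = -7433 J.
After step 1: P = 1492 kPa, V = 8.26 L, T = 615 K.
Step 2 (adiabatic): W = (P₁V₁ − P₂V₂)/(γ−1) = (12322 − 9482)/0.4 = 7099 J.
W_total = -7433 + 7099 = -334.3 J.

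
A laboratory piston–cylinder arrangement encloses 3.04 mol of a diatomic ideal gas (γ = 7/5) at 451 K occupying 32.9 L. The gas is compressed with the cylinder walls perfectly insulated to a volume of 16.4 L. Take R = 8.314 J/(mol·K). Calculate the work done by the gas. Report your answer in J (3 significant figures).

W ≈ -9150 J

Adiabatic: TV^(γ−1) = const with γ = 7/5.
T₂ = T₁ (V₁/V₂)^(γ−1) = 451 × (32.9/16.4)^0.4 = 451 × 1.321 = 595.8 K.
W_by = nCᵥ(T₁ − T₂) = (3.04)(20.79)(451 − 595.8) = -9151 J.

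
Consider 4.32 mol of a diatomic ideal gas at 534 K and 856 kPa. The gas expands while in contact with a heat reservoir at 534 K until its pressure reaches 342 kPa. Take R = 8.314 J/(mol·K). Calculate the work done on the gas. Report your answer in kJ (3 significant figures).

Isothermal process: W = nRT ln(V₂/V₁) = nRT ln(P₁/P₂).
W = (4.32)(8.314)(534) × ln(856/342)
  = 19179 × ln(2.503) = 19179 × 0.9175
W_by_gas = 17596 J; work on gas = −W_by = -17596 J.

W ≈ -17.6 kJ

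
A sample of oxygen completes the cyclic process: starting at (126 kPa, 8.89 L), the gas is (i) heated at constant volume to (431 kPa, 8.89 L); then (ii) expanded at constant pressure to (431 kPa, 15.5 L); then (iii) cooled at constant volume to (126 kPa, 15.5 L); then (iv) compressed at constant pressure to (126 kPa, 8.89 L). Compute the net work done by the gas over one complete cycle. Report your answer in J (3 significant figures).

Constant-volume legs do no work.
W(ii) = (431)(15.5 − 8.89) = 2849 J; W(iv) = (126)(8.89 − 15.5) = -832.9 J.
W_net = 2849 − 832.9 = 2016 J (the clockwise enclosed area).

W_net ≈ 2020 J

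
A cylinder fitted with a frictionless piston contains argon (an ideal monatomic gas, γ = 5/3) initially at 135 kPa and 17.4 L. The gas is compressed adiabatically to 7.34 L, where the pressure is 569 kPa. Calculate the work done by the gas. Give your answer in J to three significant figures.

Adiabatic: W = (P₁V₁ − P₂V₂)/(γ − 1) with γ = 5/3.
P₁V₁ = 2349 J, P₂V₂ = 4176 J.
W = (2349 − 4176) / 0.6667 = -2741 J.

W ≈ -2740 J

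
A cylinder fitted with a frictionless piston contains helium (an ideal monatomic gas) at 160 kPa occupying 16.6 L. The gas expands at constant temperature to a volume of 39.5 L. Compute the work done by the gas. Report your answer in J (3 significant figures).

W ≈ 2300 J

Isothermal: W = nRT ln(V₂/V₁) = P₁V₁ ln(V₂/V₁).
P₁V₁ = (160 kPa)(16.6 L) = 2656 J.
W = 2656 × ln(39.5/16.6) = 2656 × 0.8669
W_by_gas = 2302 J.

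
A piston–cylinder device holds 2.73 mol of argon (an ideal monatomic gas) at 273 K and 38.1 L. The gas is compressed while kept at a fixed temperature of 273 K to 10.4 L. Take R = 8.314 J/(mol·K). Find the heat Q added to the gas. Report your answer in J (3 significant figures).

Isothermal ⇒ ΔU = 0, so Q = W = nRT ln(V₂/V₁).
Q = (2.73)(8.314)(273) ln(10.4/38.1) = 6196 × -1.298 = -8045 J.

Q ≈ -8050 J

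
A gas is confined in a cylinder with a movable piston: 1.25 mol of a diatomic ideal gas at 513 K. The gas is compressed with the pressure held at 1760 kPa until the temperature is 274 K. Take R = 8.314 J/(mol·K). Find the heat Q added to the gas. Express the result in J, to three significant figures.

Isobaric: W = nRΔT = (1.25)(8.314)(-239) = -2484 J.
ΔU = nCᵥΔT with Cᵥ = 5R/2: ΔU = (1.25)(20.79)(-239) = -6210 J.
Q = ΔU + W = -6210 − 2484 = -8693 J.

Q ≈ -8690 J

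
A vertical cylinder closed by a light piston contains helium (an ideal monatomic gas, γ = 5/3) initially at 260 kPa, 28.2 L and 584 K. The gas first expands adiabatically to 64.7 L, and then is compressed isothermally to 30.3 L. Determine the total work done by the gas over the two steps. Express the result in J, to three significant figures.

W_total ≈ 1480 J

Step 1 (adiabatic): W = (P₁V₁ − P₂V₂)/(γ−1) = (7332 − 4215)/0.667 = 4676 J.
After step 1: P = 65.15 kPa, V = 64.7 L, T = 335.7 K.
Step 2 (isothermal): W = P₁V₁ ln(V₂/V₁) = (4215) ln(30.3/64.7) = -3197 J.
W_total = 4676 − 3197 = 1478 J.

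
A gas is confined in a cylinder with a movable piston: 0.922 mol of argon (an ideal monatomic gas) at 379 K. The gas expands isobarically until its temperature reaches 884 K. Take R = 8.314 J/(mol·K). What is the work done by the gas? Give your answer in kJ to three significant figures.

Isobaric: W = P ΔV = nR ΔT.
W = (0.922)(8.314)(884 − 379) = 3871 J.

W ≈ 3.87 kJ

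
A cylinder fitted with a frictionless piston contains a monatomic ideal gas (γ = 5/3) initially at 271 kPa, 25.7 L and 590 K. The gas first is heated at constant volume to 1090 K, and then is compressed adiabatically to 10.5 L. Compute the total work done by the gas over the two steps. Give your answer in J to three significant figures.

W_total ≈ -15800 J

Step 1 (isochoric): W = 0 (constant volume).
After step 1: P = 500.7 kPa (V unchanged).
Step 2 (adiabatic): W = (P₁V₁ − P₂V₂)/(γ−1) = (12867 − 23369)/0.667 = -15753 J.
W_total = 0 − 15753 = -15753 J.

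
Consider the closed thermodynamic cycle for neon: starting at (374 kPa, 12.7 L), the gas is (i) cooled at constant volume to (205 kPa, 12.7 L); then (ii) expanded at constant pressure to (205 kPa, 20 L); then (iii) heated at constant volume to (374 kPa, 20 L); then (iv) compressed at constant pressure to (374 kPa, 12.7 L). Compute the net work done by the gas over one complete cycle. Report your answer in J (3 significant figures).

Constant-volume legs do no work.
W(ii) = (205)(20 − 12.7) = 1497 J; W(iv) = (374)(12.7 − 20) = -2730 J.
W_net = 1497 − 2730 = -1234 J (the counter-clockwise enclosed area).

W_net ≈ -1230 J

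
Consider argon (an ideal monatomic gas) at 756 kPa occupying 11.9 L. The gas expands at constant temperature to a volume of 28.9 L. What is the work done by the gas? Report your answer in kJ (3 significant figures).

W ≈ 7.98 kJ

Isothermal: W = nRT ln(V₂/V₁) = P₁V₁ ln(V₂/V₁).
P₁V₁ = (756 kPa)(11.9 L) = 8996 J.
W = 8996 × ln(28.9/11.9) = 8996 × 0.8873
W_by_gas = 7983 J.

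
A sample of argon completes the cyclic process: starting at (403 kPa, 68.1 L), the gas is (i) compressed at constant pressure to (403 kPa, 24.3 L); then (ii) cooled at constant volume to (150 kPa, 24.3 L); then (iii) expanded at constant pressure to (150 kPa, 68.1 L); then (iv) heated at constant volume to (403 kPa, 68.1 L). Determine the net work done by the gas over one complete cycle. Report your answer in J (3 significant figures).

W_net ≈ -11100 J

Constant-volume legs do no work.
W(i) = (403)(24.3 − 68.1) = -17651 J; W(iii) = (150)(68.1 − 24.3) = 6570 J.
W_net = -17651 + 6570 = -11081 J (the counter-clockwise enclosed area).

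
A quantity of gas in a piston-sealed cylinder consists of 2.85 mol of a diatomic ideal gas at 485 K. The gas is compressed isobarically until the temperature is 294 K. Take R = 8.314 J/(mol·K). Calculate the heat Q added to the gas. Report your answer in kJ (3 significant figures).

Isobaric: W = nRΔT = (2.85)(8.314)(-191) = -4526 J.
ΔU = nCᵥΔT with Cᵥ = 5R/2: ΔU = (2.85)(20.79)(-191) = -11314 J.
Q = ΔU + W = -11314 − 4526 = -15840 J.

Q ≈ -15.8 kJ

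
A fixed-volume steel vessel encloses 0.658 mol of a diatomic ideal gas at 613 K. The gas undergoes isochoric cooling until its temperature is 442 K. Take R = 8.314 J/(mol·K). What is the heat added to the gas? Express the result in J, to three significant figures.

Q ≈ -2340 J

Constant volume ⇒ W = 0, so Q = ΔU = nCᵥΔT with Cᵥ = 5R/2 = 20.79 J/(mol·K).
ΔU = (0.658)(20.79)(442 − 613) = -2339 J.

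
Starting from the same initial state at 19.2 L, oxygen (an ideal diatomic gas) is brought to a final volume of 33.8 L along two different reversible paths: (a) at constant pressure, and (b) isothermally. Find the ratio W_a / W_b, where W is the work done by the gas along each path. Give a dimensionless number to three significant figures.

W_a / W_b ≈ 1.34

Path (a) isobaric: W = P₁(V₂ − V₁) → W_a/(P₁V₁) = 0.7604.
Path (b) isothermal: W = P₁V₁ ln(V₂/V₁) → W_b/(P₁V₁) = 0.5656.
W_a / W_b = 0.7604 / 0.5656 = 1.345.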